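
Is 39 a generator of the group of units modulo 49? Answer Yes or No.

No

φ(49) = φ(7^2) = 7·(7−1) = 42 = 2 · 3 · 7.
It suffices to check that the order of 39 is not a proper divisor of 42: compute 39^(42/q) for q ∈ {2, 3, 7}.
39^21 ≡ 1 (mod 49)  [q = 2: ≡ 1 ✗]
39^14 ≡ 30 (mod 49)  [q = 3: ≢ 1 ✓]
39^6 ≡ 8 (mod 49)  [q = 7: ≢ 1 ✓]
The check at q = 2 fails, so 39 generates a proper subgroup.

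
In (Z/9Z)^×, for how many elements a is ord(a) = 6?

2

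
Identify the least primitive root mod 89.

3

φ(89) = 89 − 1 = 88 = 2^3 · 11.
Test candidates g = 2, 3, … against the prime factors q ∈ {2, 11} of φ(89): g is a generator iff g^(88/q) ≢ 1 for every such q.
g = 2: 2^44 ≡ 1 — hits 1, so not a primitive root.
g = 3: 3^44 ≡ 88; 3^8 ≡ 64 — none is 1, so 3 is a primitive root.
Hence the least primitive root of 89 is 3.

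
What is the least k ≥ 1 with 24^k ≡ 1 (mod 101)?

25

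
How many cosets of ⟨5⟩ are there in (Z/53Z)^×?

By Lagrange's theorem, ord_53(5) divides φ(53) = 53 − 1 = 52 = 2^2 · 13.
Divisors of 52: 1, 2, 4, 13, 26, 52.
Evaluate successive powers at the divisors of 52:
5^1 ≡ 5 (mod 53)
5^2 ≡ 25 (mod 53)
5^4 ≡ 42 (mod 53)
5^13 ≡ 23 (mod 53)
5^26 ≡ 52 (mod 53)
5^52 ≡ 1 (mod 53) ✓
So ord_53(5) = 52, hence |⟨5⟩| = 52.
The index is φ(53) / ord(5) = 52 / 52 = 1.

1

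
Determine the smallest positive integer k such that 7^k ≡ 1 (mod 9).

Since 7 ∈ (Z/9Z)^×, its order divides φ(9) = φ(3^2) = 3·(3−1) = 6 = 2 · 3.
Divisors of 6: 1, 2, 3, 6.
Evaluate successive powers at the divisors of 6:
7^1 ≡ 7 (mod 9)
7^2 ≡ 4 (mod 9)
7^3 ≡ 1 (mod 9) ✓
So ord_9(7) = 3.

3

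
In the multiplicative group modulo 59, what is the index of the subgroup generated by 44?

By Lagrange's theorem, ord_59(44) divides φ(59) = 59 − 1 = 58 = 2 · 29.
Divisors of 58: 1, 2, 29, 58.
Test each divisor d:
44^1 ≡ 44 (mod 59)
44^2 ≡ 48 (mod 59)
44^29 ≡ 58 (mod 59)
44^58 ≡ 1 (mod 59) ✓
So ord_59(44) = 58, hence |⟨44⟩| = 58.
Index = |(Z/59Z)^×| / |⟨44⟩| = 58 / 58 = 1.

1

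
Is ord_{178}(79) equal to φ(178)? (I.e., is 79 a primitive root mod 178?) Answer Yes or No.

No

φ(178) = φ(2)·φ(89) = 1·88 = 88 = 2^3 · 11.
It suffices to check that the order of 79 is not a proper divisor of 88: compute 79^(88/q) for q ∈ {2, 11}.
79^44 ≡ 1 (mod 178)  [q = 2: ≡ 1 ✗]
79^8 ≡ 45 (mod 178)  [q = 11: ≢ 1 ✓]
The check at q = 2 fails, so 79 generates a proper subgroup.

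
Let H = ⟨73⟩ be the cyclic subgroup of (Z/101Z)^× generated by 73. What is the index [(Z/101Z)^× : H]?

1

The order of 73 must divide φ(101) = 101 − 1 = 100 = 2^2 · 5^2.
Divisors of 100: 1, 2, 4, 5, 10, 20, 25, 50, 100.
Compute 73^d (mod 101) for the divisors d until we hit 1:
73^1 ≡ 73 (mod 101)
73^2 ≡ 77 (mod 101)
73^4 ≡ 71 (mod 101)
73^5 ≡ 32 (mod 101)
73^10 ≡ 14 (mod 101)
73^20 ≡ 95 (mod 101)
73^25 ≡ 10 (mod 101)
73^50 ≡ 100 (mod 101)
73^100 ≡ 1 (mod 101) ✓
The order of 73 is 100, so the subgroup it generates has 100 elements.
[(Z/101Z)^× : ⟨73⟩] = 100/100 = 1.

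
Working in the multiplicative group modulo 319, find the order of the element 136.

35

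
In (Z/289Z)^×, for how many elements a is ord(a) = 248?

φ(289) = φ(17^2) = 17·(17−1) = 272 = 2^4 · 17.
(Z/289Z)^× is cyclic (|G| = 272); a cyclic group of order m has exactly φ(d) elements of each order d | m, and none otherwise.
248 does not divide 272, so no element of (Z/289Z)^× has order 248.

0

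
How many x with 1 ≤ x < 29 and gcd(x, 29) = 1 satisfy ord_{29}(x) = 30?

0

φ(29) = 29 − 1 = 28 = 2^2 · 7.
Since (Z/29Z)^× is cyclic of order 28, the number of elements of order d is φ(d) when d | 28 and 0 otherwise.
Since 30 ∤ 28, the count is 0.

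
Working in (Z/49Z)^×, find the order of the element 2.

21

ord(2) | φ(49) = φ(7^2) = 7·(7−1) = 42 = 2 · 3 · 7.
Divisors of 42: 1, 2, 3, 6, 7, 14, 21, 42.
Test each divisor d:
2^1 ≡ 2 (mod 49)
2^2 ≡ 4 (mod 49)
2^3 ≡ 8 (mod 49)
2^6 ≡ 15 (mod 49)
2^7 ≡ 30 (mod 49)
2^14 ≡ 18 (mod 49)
2^21 ≡ 1 (mod 49) ✓
So ord_49(2) = 21.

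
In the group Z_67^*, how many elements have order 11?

10

φ(67) = 67 − 1 = 66 = 2 · 3 · 11.
Since (Z/67Z)^× is cyclic of order 66, the number of elements of order d is φ(d) when d | 66 and 0 otherwise.
11 | 66, and φ(11) = 11 − 1 = 10.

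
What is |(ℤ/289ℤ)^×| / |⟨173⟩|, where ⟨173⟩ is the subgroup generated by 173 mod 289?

1

The order of 173 must divide φ(289) = φ(17^2) = 17·(17−1) = 272 = 2^4 · 17.
Divisors of 272: 1, 2, 4, 8, 16, 17, 34, 68, 136, 272.
Check 173^d mod 289 for each divisor in increasing order:
173^1 ≡ 173
173^2 ≡ 162
173^4 ≡ 234
173^8 ≡ 135
173^16 ≡ 18
173^17 ≡ 224
173^34 ≡ 179
173^68 ≡ 251
173^136 ≡ 288
173^272 ≡ 1
The order of 173 is 272, so the subgroup it generates has 272 elements.
Index = |(Z/289Z)^×| / |⟨173⟩| = 272 / 272 = 1.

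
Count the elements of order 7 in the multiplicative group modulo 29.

6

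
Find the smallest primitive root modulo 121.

φ(121) = φ(11^2) = 11·(11−1) = 110 = 2 · 5 · 11.
Test candidates g = 2, 3, … against the prime factors q ∈ {2, 5, 11} of φ(121): g is a generator iff g^(110/q) ≢ 1 for every such q.
g = 2: 2^55 ≡ 120; 2^22 ≡ 81; 2^10 ≡ 56 — none is 1, so 2 is a primitive root.
So 2 is the smallest generator of (Z/121Z)^×.

2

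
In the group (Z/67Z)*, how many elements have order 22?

10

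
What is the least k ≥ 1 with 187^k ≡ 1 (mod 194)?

By Lagrange's theorem, ord_194(187) divides φ(194) = φ(2)·φ(97) = 1·96 = 96 = 2^5 · 3.
Divisors of 96: 1, 2, 3, 4, 6, 8, 12, 16, 24, 32, 48, 96.
Test each divisor d:
187^1 ≡ 187 (mod 194)
187^2 ≡ 49 (mod 194)
187^3 ≡ 45 (mod 194)
187^4 ≡ 73 (mod 194)
187^6 ≡ 85 (mod 194)
187^8 ≡ 91 (mod 194)
187^12 ≡ 47 (mod 194)
187^16 ≡ 133 (mod 194)
187^24 ≡ 75 (mod 194)
187^32 ≡ 35 (mod 194)
187^48 ≡ 193 (mod 194)
187^96 ≡ 1 (mod 194) ✓
Hence ord(187) = 96.

96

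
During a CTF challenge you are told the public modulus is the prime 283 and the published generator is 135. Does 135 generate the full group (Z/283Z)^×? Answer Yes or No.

No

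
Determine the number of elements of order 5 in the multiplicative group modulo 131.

φ(131) = 131 − 1 = 130 = 2 · 5 · 13.
Since (Z/131Z)^× is cyclic of order 130, the number of elements of order d is φ(d) when d | 130 and 0 otherwise.
5 | 130, and φ(5) = 5 − 1 = 4.

4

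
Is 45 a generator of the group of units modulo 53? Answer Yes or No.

Yes

φ(53) = 53 − 1 = 52 = 2^2 · 13.
It suffices to check that the order of 45 is not a proper divisor of 52: compute 45^(52/q) for q ∈ {2, 13}.
45^26 ≡ 52 (mod 53)  [q = 2: ≢ 1 ✓]
45^4 ≡ 15 (mod 53)  [q = 13: ≢ 1 ✓]
None equal 1, so ord_53(45) = 52: 45 is a primitive root.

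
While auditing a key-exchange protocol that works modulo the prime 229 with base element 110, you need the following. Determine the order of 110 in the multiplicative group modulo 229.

228

The order of 110 must divide φ(229) = 229 − 1 = 228 = 2^2 · 3 · 19.
Divisors of 228: 1, 2, 3, 4, 6, 12, 19, 38, 57, 76, 114, 228.
Compute 110^d (mod 229) for the divisors d until we hit 1:
110^1 ≡ 110 (mod 229)
110^2 ≡ 192 (mod 229)
110^3 ≡ 52 (mod 229)
110^4 ≡ 224 (mod 229)
110^6 ≡ 185 (mod 229)
110^12 ≡ 104 (mod 229)
110^19 ≡ 211 (mod 229)
110^38 ≡ 95 (mod 229)
110^57 ≡ 122 (mod 229)
110^76 ≡ 94 (mod 229)
110^114 ≡ 228 (mod 229)
110^228 ≡ 1 (mod 229) ✓
Therefore the multiplicative order of 110 modulo 229 is 228.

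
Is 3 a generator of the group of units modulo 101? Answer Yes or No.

Yes

φ(101) = 101 − 1 = 100 = 2^2 · 5^2.
3 is a primitive root mod 101 iff 3^(φ(101)/q) ≢ 1 for every prime q | φ(101), i.e. q ∈ {2, 5}.
3^50 ≡ 100 (mod 101)  [q = 2: ≢ 1 ✓]
3^20 ≡ 84 (mod 101)  [q = 5: ≢ 1 ✓]
None equal 1, so ord_101(3) = 100: 3 is a primitive root.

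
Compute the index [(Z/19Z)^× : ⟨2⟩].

By Lagrange's theorem, ord_19(2) divides φ(19) = 19 − 1 = 18 = 2 · 3^2.
Divisors of 18: 1, 2, 3, 6, 9, 18.
Test each divisor d:
2^1 ≡ 2 (mod 19)
2^2 ≡ 4 (mod 19)
2^3 ≡ 8 (mod 19)
2^6 ≡ 7 (mod 19)
2^9 ≡ 18 (mod 19)
2^18 ≡ 1 (mod 19) ✓
The order of 2 is 18, so the subgroup it generates has 18 elements.
The index is φ(19) / ord(2) = 18 / 18 = 1.

1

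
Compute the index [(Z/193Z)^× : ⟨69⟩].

6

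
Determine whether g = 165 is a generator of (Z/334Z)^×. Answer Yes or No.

φ(334) = φ(2)·φ(167) = 1·166 = 166 = 2 · 83.
It suffices to check that the order of 165 is not a proper divisor of 166: compute 165^(166/q) for q ∈ {2, 83}.
165^83 ≡ 333 (mod 334)  [q = 2: ≢ 1 ✓]
165^2 ≡ 171 (mod 334)  [q = 83: ≢ 1 ✓]
None equal 1, so ord_334(165) = 166: 165 is a primitive root.

Yes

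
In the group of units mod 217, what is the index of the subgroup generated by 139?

18

Since 139 ∈ (Z/217Z)^×, its order divides φ(217) = φ(7·31) = (7−1)·(31−1) = 6·30 = 180 = 2^2 · 3^2 · 5.
Divisors of 180: 1, 2, 3, 4, 5, 6, 9, 10, 12, 15, 18, 20, 30, 36, 45, 60, 90, 180.
Check 139^d mod 217 for each divisor in increasing order:
139^1 ≡ 139 (mod 217)
139^2 ≡ 8 (mod 217)
139^3 ≡ 27 (mod 217)
139^4 ≡ 64 (mod 217)
139^5 ≡ 216 (mod 217)
139^6 ≡ 78 (mod 217)
139^9 ≡ 153 (mod 217)
139^10 ≡ 1 (mod 217) ✓
So ord_217(139) = 10, hence |⟨139⟩| = 10.
[(Z/217Z)^× : ⟨139⟩] = 180/10 = 18.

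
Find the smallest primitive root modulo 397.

5

φ(397) = 397 − 1 = 396 = 2^2 · 3^2 · 11.
g is a primitive root iff g^(396/q) ≢ 1 (mod 397) for each prime q ∈ {2, 3, 11}.
g = 2: 2^198 ≡ 396; 2^132 ≡ 1 — hits 1, so not a primitive root.
g = 3: 3^198 ≡ 1 — hits 1, so not a primitive root.
g = 4: 4^198 ≡ 1 — hits 1, so not a primitive root.
g = 5: 5^198 ≡ 396; 5^132 ≡ 362; 5^36 ≡ 290 — none is 1, so 5 is a primitive root.
The smallest primitive root modulo 397 is 5.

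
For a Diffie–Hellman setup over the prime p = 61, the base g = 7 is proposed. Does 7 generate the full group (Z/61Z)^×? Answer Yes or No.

Yes

φ(61) = 61 − 1 = 60 = 2^2 · 3 · 5.
It suffices to check that the order of 7 is not a proper divisor of 60: compute 7^(60/q) for q ∈ {2, 3, 5}.
7^30 ≡ 60 (mod 61)  [q = 2: ≢ 1 ✓]
7^20 ≡ 47 (mod 61)  [q = 3: ≢ 1 ✓]
7^12 ≡ 34 (mod 61)  [q = 5: ≢ 1 ✓]
Every test exponent gives a nontrivial residue, hence 7 generates the full group.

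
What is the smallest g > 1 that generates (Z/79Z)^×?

3

φ(79) = 79 − 1 = 78 = 2 · 3 · 13.
Test candidates g = 2, 3, … against the prime factors q ∈ {2, 3, 13} of φ(79): g is a generator iff g^(78/q) ≢ 1 for every such q.
g = 2: 2^39 ≡ 1 — hits 1, so not a primitive root.
g = 3: 3^39 ≡ 78; 3^26 ≡ 23; 3^6 ≡ 18 — none is 1, so 3 is a primitive root.
So 3 is the smallest generator of (Z/79Z)^×.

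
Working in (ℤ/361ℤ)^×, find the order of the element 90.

ord(90) | φ(361) = φ(19^2) = 19·(19−1) = 342 = 2 · 3^2 · 19.
Divisors of 342: 1, 2, 3, 6, 9, 18, 19, 38, 57, 114, 171, 342.
Test each divisor d:
90^1 ≡ 90 (mod 361)
90^2 ≡ 158 (mod 361)
90^3 ≡ 141 (mod 361)
90^6 ≡ 26 (mod 361)
90^9 ≡ 56 (mod 361)
90^18 ≡ 248 (mod 361)
90^19 ≡ 299 (mod 361)
90^38 ≡ 234 (mod 361)
90^57 ≡ 293 (mod 361)
90^114 ≡ 292 (mod 361)
90^171 ≡ 360 (mod 361)
90^342 ≡ 1 (mod 361) ✓
Therefore the multiplicative order of 90 modulo 361 is 342.

342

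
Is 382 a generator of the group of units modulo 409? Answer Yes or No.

No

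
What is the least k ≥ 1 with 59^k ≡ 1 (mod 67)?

11

By Lagrange's theorem, ord_67(59) divides φ(67) = 67 − 1 = 66 = 2 · 3 · 11.
Divisors of 66: 1, 2, 3, 6, 11, 22, 33, 66.
Check 59^d mod 67 for each divisor in increasing order:
59^1 ≡ 59 (mod 67)
59^2 ≡ 64 (mod 67)
59^3 ≡ 24 (mod 67)
59^6 ≡ 40 (mod 67)
59^11 ≡ 1 (mod 67) ✓
Hence ord(59) = 11.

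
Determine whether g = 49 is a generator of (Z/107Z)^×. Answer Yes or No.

No

φ(107) = 107 − 1 = 106 = 2 · 53.
It suffices to check that the order of 49 is not a proper divisor of 106: compute 49^(106/q) for q ∈ {2, 53}.
49^53 ≡ 1 (mod 107)  [q = 2: ≡ 1 ✗]
49^2 ≡ 47 (mod 107)  [q = 53: ≢ 1 ✓]
49^53 ≡ 1 shows ord(49) | 53, strictly less than φ(107); not a primitive root.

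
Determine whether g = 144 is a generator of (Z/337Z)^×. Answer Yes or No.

No

φ(337) = 337 − 1 = 336 = 2^4 · 3 · 7.
144 is a primitive root mod 337 iff 144^(φ(337)/q) ≢ 1 for every prime q | φ(337), i.e. q ∈ {2, 3, 7}.
144^168 ≡ 1 (mod 337)  [q = 2: ≡ 1 ✗]
144^112 ≡ 208 (mod 337)  [q = 3: ≢ 1 ✓]
144^48 ≡ 64 (mod 337)  [q = 7: ≢ 1 ✓]
144^168 ≡ 1 shows ord(144) | 168, strictly less than φ(337); not a primitive root.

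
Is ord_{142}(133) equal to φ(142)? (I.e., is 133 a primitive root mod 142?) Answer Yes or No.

Yes

φ(142) = φ(2)·φ(71) = 1·70 = 70 = 2 · 5 · 7.
Test 133^(70/q) mod 142 for each prime factor q of 70:
133^35 ≡ 141 (mod 142)  [q = 2: ≢ 1 ✓]
133^14 ≡ 5 (mod 142)  [q = 5: ≢ 1 ✓]
133^10 ≡ 103 (mod 142)  [q = 7: ≢ 1 ✓]
All checks pass, so 133 has order 70 and is a primitive root modulo 142.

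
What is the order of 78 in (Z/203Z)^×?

7

The order of 78 must divide φ(203) = φ(7·29) = (7−1)·(29−1) = 6·28 = 168 = 2^3 · 3 · 7.
Divisors of 168: 1, 2, 3, 4, 6, 7, 8, 12, 14, 21, 24, 28, 42, 56, 84, 168.
Test each divisor d:
78^1 ≡ 78 (mod 203)
78^2 ≡ 197 (mod 203)
78^3 ≡ 141 (mod 203)
78^4 ≡ 36 (mod 203)
78^6 ≡ 190 (mod 203)
78^7 ≡ 1 (mod 203) ✓
Therefore the multiplicative order of 78 modulo 203 is 7.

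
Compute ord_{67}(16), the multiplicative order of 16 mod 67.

33

Since 16 ∈ (Z/67Z)^×, its order divides φ(67) = 67 − 1 = 66 = 2 · 3 · 11.
Divisors of 66: 1, 2, 3, 6, 11, 22, 33, 66.
Compute 16^d (mod 67) for the divisors d until we hit 1:
16^1 ≡ 16
16^2 ≡ 55
16^3 ≡ 9
16^6 ≡ 14
16^11 ≡ 29
16^22 ≡ 37
16^33 ≡ 1
So ord_67(16) = 33.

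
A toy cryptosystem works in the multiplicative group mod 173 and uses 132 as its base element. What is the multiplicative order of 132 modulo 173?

Since 132 ∈ (Z/173Z)^×, its order divides φ(173) = 173 − 1 = 172 = 2^2 · 43.
Divisors of 172: 1, 2, 4, 43, 86, 172.
Compute 132^d (mod 173) for the divisors d until we hit 1:
132^1 ≡ 132
132^2 ≡ 124
132^4 ≡ 152
132^43 ≡ 1
So ord_173(132) = 43.

43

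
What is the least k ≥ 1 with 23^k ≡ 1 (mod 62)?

The order of 23 must divide φ(62) = φ(2)·φ(31) = 1·30 = 30 = 2 · 3 · 5.
Divisors of 30: 1, 2, 3, 5, 6, 10, 15, 30.
Compute 23^d (mod 62) for the divisors d until we hit 1:
23^1 ≡ 23 (mod 62)
23^2 ≡ 33 (mod 62)
23^3 ≡ 15 (mod 62)
23^5 ≡ 61 (mod 62)
23^6 ≡ 39 (mod 62)
23^10 ≡ 1 (mod 62) ✓
The smallest such exponent is 10, so the order of 23 is 10.

10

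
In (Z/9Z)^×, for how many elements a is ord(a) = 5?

φ(9) = φ(3^2) = 3·(3−1) = 6 = 2 · 3.
Since (Z/9Z)^× is cyclic of order 6, the number of elements of order d is φ(d) when d | 6 and 0 otherwise.
Here 6 is not a multiple of 5, so there are no elements of order 5.

0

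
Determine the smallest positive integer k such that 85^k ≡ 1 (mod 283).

141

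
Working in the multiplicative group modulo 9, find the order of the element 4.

By Lagrange's theorem, ord_9(4) divides φ(9) = φ(3^2) = 3·(3−1) = 6 = 2 · 3.
Divisors of 6: 1, 2, 3, 6.
Compute 4^d (mod 9) for the divisors d until we hit 1:
4^1 ≡ 4 (mod 9)
4^2 ≡ 7 (mod 9)
4^3 ≡ 1 (mod 9) ✓
The smallest such exponent is 3, so the order of 4 is 3.

3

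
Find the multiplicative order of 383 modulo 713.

330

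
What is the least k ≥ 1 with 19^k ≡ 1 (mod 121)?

By Lagrange's theorem, ord_121(19) divides φ(121) = φ(11^2) = 11·(11−1) = 110 = 2 · 5 · 11.
Divisors of 110: 1, 2, 5, 10, 11, 22, 55, 110.
Evaluate successive powers at the divisors of 110:
19^1 ≡ 19 (mod 121)
19^2 ≡ 119 (mod 121)
19^5 ≡ 76 (mod 121)
19^10 ≡ 89 (mod 121)
19^11 ≡ 118 (mod 121)
19^22 ≡ 9 (mod 121)
19^55 ≡ 120 (mod 121)
19^110 ≡ 1 (mod 121) ✓
The smallest such exponent is 110, so the order of 19 is 110.

110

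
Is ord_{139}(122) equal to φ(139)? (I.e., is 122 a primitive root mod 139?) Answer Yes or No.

No

φ(139) = 139 − 1 = 138 = 2 · 3 · 23.
It suffices to check that the order of 122 is not a proper divisor of 138: compute 122^(138/q) for q ∈ {2, 3, 23}.
122^69 ≡ 1 (mod 139)  [q = 2: ≡ 1 ✗]
122^46 ≡ 42 (mod 139)  [q = 3: ≢ 1 ✓]
122^6 ≡ 80 (mod 139)  [q = 23: ≢ 1 ✓]
122^69 ≡ 1 shows ord(122) | 69, strictly less than φ(139); not a primitive root.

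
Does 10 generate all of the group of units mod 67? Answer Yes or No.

φ(67) = 67 − 1 = 66 = 2 · 3 · 11.
10 is a primitive root mod 67 iff 10^(φ(67)/q) ≢ 1 for every prime q | φ(67), i.e. q ∈ {2, 3, 11}.
10^33 ≡ 1 (mod 67)  [q = 2: ≡ 1 ✗]
10^22 ≡ 37 (mod 67)  [q = 3: ≢ 1 ✓]
10^6 ≡ 25 (mod 67)  [q = 11: ≢ 1 ✓]
Since 10^33 ≡ 1, the order of 10 divides 33 < 66, so 10 is not a primitive root.

No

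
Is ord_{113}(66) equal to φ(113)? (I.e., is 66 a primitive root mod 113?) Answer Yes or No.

φ(113) = 113 − 1 = 112 = 2^4 · 7.
An element g generates (Z/113Z)^× iff g^(112/q) ≢ 1 (mod 113) for each prime q ∈ {2, 7}.
66^56 ≡ 112 (mod 113)  [q = 2: ≢ 1 ✓]
66^16 ≡ 16 (mod 113)  [q = 7: ≢ 1 ✓]
None equal 1, so ord_113(66) = 112: 66 is a primitive root.

Yes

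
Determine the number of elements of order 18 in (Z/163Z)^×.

φ(163) = 163 − 1 = 162 = 2 · 3^4.
In a cyclic group of order 162, there are φ(d) elements of order d for each divisor d of 162, and zero for non-divisors.
18 = 2 · 3^2 divides 162, and φ(18) = 6.

6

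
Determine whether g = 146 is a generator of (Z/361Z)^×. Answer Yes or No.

Yes

φ(361) = φ(19^2) = 19·(19−1) = 342 = 2 · 3^2 · 19.
146 is a primitive root mod 361 iff 146^(φ(361)/q) ≢ 1 for every prime q | φ(361), i.e. q ∈ {2, 3, 19}.
146^171 ≡ 360 (mod 361)  [q = 2: ≢ 1 ✓]
146^114 ≡ 68 (mod 361)  [q = 3: ≢ 1 ✓]
146^18 ≡ 305 (mod 361)  [q = 19: ≢ 1 ✓]
None equal 1, so ord_361(146) = 342: 146 is a primitive root.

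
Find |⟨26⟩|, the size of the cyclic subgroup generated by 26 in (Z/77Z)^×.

ord(26) | φ(77) = φ(7·11) = (7−1)·(11−1) = 6·10 = 60 = 2^2 · 3 · 5.
Divisors of 60: 1, 2, 3, 4, 5, 6, 10, 12, 15, 20, 30, 60.
Compute 26^d (mod 77) for the divisors d until we hit 1:
26^1 ≡ 26
26^2 ≡ 60
26^3 ≡ 20
26^4 ≡ 58
26^5 ≡ 45
26^6 ≡ 15
26^10 ≡ 23
26^12 ≡ 71
26^15 ≡ 34
26^20 ≡ 67
26^30 ≡ 1
Hence ord(26) = 30.

30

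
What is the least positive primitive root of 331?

φ(331) = 331 − 1 = 330 = 2 · 3 · 5 · 11.
Test candidates g = 2, 3, … against the prime factors q ∈ {2, 3, 5, 11} of φ(331): g is a generator iff g^(330/q) ≢ 1 for every such q.
g = 2: 2^165 ≡ 330; 2^110 ≡ 299; 2^66 ≡ 64; 2^30 ≡ 1 — hits 1, so not a primitive root.
g = 3: 3^165 ≡ 330; 3^110 ≡ 299; 3^66 ≡ 64; 3^30 ≡ 270 — none is 1, so 3 is a primitive root.
Hence the least primitive root of 331 is 3.

3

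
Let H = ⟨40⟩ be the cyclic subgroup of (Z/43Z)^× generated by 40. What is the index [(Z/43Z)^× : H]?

ord(40) | φ(43) = 43 − 1 = 42 = 2 · 3 · 7.
Divisors of 42: 1, 2, 3, 6, 7, 14, 21, 42.
Check 40^d mod 43 for each divisor in increasing order:
40^1 ≡ 40 (mod 43)
40^2 ≡ 9 (mod 43)
40^3 ≡ 16 (mod 43)
40^6 ≡ 41 (mod 43)
40^7 ≡ 6 (mod 43)
40^14 ≡ 36 (mod 43)
40^21 ≡ 1 (mod 43) ✓
The order of 40 is 21, so the subgroup it generates has 21 elements.
The index is φ(43) / ord(40) = 42 / 21 = 2.

2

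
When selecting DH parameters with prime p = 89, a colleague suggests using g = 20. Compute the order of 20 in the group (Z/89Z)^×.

Since 20 ∈ (Z/89Z)^×, its order divides φ(89) = 89 − 1 = 88 = 2^3 · 11.
Divisors of 88: 1, 2, 4, 8, 11, 22, 44, 88.
Test each divisor d:
20^1 ≡ 20
20^2 ≡ 44
20^4 ≡ 67
20^8 ≡ 39
20^11 ≡ 55
20^22 ≡ 88
20^44 ≡ 1
Therefore the multiplicative order of 20 modulo 89 is 44.

44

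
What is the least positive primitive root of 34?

3

φ(34) = φ(2)·φ(17) = 1·16 = 16 = 2^4.
g is a primitive root iff g^(16/q) ≢ 1 (mod 34) for each prime q ∈ {2}.
g = 2: gcd(2, 34) = 2 > 1, not a unit — skip.
g = 3: 3^8 ≡ 33 — none is 1, so 3 is a primitive root.
Hence the least primitive root of 34 is 3.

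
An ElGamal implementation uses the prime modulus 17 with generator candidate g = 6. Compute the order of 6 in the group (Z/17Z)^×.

16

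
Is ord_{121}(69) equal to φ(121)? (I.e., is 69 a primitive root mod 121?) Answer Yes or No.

φ(121) = φ(11^2) = 11·(11−1) = 110 = 2 · 5 · 11.
Test 69^(110/q) mod 121 for each prime factor q of 110:
69^55 ≡ 1 (mod 121)  [q = 2: ≡ 1 ✗]
69^22 ≡ 9 (mod 121)  [q = 5: ≢ 1 ✓]
69^10 ≡ 100 (mod 121)  [q = 11: ≢ 1 ✓]
69^55 ≡ 1 shows ord(69) | 55, strictly less than φ(121); not a primitive root.

No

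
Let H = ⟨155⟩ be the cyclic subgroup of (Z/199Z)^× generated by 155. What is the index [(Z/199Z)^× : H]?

2

ord(155) | φ(199) = 199 − 1 = 198 = 2 · 3^2 · 11.
Divisors of 198: 1, 2, 3, 6, 9, 11, 18, 22, 33, 66, 99, 198.
Test each divisor d:
155^1 ≡ 155 (mod 199)
155^2 ≡ 145 (mod 199)
155^3 ≡ 187 (mod 199)
155^6 ≡ 144 (mod 199)
155^9 ≡ 63 (mod 199)
155^11 ≡ 180 (mod 199)
155^18 ≡ 188 (mod 199)
155^22 ≡ 162 (mod 199)
155^33 ≡ 106 (mod 199)
155^66 ≡ 92 (mod 199)
155^99 ≡ 1 (mod 199) ✓
The order of 155 is 99, so the subgroup it generates has 99 elements.
The index is φ(199) / ord(155) = 198 / 99 = 2.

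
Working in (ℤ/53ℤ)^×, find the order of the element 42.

13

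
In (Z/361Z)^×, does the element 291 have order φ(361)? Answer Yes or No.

No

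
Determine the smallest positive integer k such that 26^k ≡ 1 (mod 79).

39

The order of 26 must divide φ(79) = 79 − 1 = 78 = 2 · 3 · 13.
Divisors of 78: 1, 2, 3, 6, 13, 26, 39, 78.
Check 26^d mod 79 for each divisor in increasing order:
26^1 ≡ 26 (mod 79)
26^2 ≡ 44 (mod 79)
26^3 ≡ 38 (mod 79)
26^6 ≡ 22 (mod 79)
26^13 ≡ 23 (mod 79)
26^26 ≡ 55 (mod 79)
26^39 ≡ 1 (mod 79) ✓
Therefore the multiplicative order of 26 modulo 79 is 39.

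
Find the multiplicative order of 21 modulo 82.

20

ord(21) | φ(82) = φ(2)·φ(41) = 1·40 = 40 = 2^3 · 5.
Divisors of 40: 1, 2, 4, 5, 8, 10, 20, 40.
Evaluate successive powers at the divisors of 40:
21^1 ≡ 21 (mod 82)
21^2 ≡ 31 (mod 82)
21^4 ≡ 59 (mod 82)
21^5 ≡ 9 (mod 82)
21^8 ≡ 37 (mod 82)
21^10 ≡ 81 (mod 82)
21^20 ≡ 1 (mod 82) ✓
So ord_82(21) = 20.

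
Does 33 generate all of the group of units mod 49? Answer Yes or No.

φ(49) = φ(7^2) = 7·(7−1) = 42 = 2 · 3 · 7.
An element g generates (Z/49Z)^× iff g^(42/q) ≢ 1 (mod 49) for each prime q ∈ {2, 3, 7}.
33^21 ≡ 48 (mod 49)  [q = 2: ≢ 1 ✓]
33^14 ≡ 18 (mod 49)  [q = 3: ≢ 1 ✓]
33^6 ≡ 8 (mod 49)  [q = 7: ≢ 1 ✓]
None equal 1, so ord_49(33) = 42: 33 is a primitive root.

Yes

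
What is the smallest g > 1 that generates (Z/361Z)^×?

φ(361) = φ(19^2) = 19·(19−1) = 342 = 2 · 3^2 · 19.
Test candidates g = 2, 3, … against the prime factors q ∈ {2, 3, 19} of φ(361): g is a generator iff g^(342/q) ≢ 1 for every such q.
g = 2: 2^171 ≡ 360; 2^114 ≡ 292; 2^18 ≡ 58 — none is 1, so 2 is a primitive root.
Hence the least primitive root of 361 is 2.

2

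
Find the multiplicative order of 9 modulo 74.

9

ord(9) | φ(74) = φ(2)·φ(37) = 1·36 = 36 = 2^2 · 3^2.
Divisors of 36: 1, 2, 3, 4, 6, 9, 12, 18, 36.
Compute 9^d (mod 74) for the divisors d until we hit 1:
9^1 ≡ 9
9^2 ≡ 7
9^3 ≡ 63
9^4 ≡ 49
9^6 ≡ 47
9^9 ≡ 1
So ord_74(9) = 9.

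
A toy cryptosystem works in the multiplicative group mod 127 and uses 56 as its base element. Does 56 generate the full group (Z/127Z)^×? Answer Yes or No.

Yes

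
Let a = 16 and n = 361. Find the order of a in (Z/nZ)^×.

171

Since 16 ∈ (Z/361Z)^×, its order divides φ(361) = φ(19^2) = 19·(19−1) = 342 = 2 · 3^2 · 19.
Divisors of 342: 1, 2, 3, 6, 9, 18, 19, 38, 57, 114, 171, 342.
Evaluate successive powers at the divisors of 342:
16^1 ≡ 16
16^2 ≡ 256
16^3 ≡ 125
16^6 ≡ 102
16^9 ≡ 115
16^18 ≡ 229
16^19 ≡ 54
16^38 ≡ 28
16^57 ≡ 68
16^114 ≡ 292
16^171 ≡ 1
So ord_361(16) = 171.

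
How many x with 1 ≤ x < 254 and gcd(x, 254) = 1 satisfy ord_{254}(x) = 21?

12

φ(254) = φ(2)·φ(127) = 1·126 = 126 = 2 · 3^2 · 7.
Since (Z/254Z)^× is cyclic of order 126, the number of elements of order d is φ(d) when d | 126 and 0 otherwise.
21 = 3 · 7 divides 126, and φ(21) = 12.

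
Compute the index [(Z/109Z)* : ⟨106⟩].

By Lagrange's theorem, ord_109(106) divides φ(109) = 109 − 1 = 108 = 2^2 · 3^3.
Divisors of 108: 1, 2, 3, 4, 6, 9, 12, 18, 27, 36, 54, 108.
Compute 106^d (mod 109) for the divisors d until we hit 1:
106^1 ≡ 106 (mod 109)
106^2 ≡ 9 (mod 109)
106^3 ≡ 82 (mod 109)
106^4 ≡ 81 (mod 109)
106^6 ≡ 75 (mod 109)
106^9 ≡ 46 (mod 109)
106^12 ≡ 66 (mod 109)
106^18 ≡ 45 (mod 109)
106^27 ≡ 108 (mod 109)
106^36 ≡ 63 (mod 109)
106^54 ≡ 1 (mod 109) ✓
Thus |⟨106⟩| = ord(106) = 54.
Index = |(Z/109Z)^×| / |⟨106⟩| = 108 / 54 = 2.

2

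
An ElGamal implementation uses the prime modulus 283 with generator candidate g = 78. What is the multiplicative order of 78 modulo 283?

Since 78 ∈ (Z/283Z)^×, its order divides φ(283) = 283 − 1 = 282 = 2 · 3 · 47.
Divisors of 282: 1, 2, 3, 6, 47, 94, 141, 282.
Compute 78^d (mod 283) for the divisors d until we hit 1:
78^1 ≡ 78 (mod 283)
78^2 ≡ 141 (mod 283)
78^3 ≡ 244 (mod 283)
78^6 ≡ 106 (mod 283)
78^47 ≡ 1 (mod 283) ✓
Hence ord(78) = 47.

47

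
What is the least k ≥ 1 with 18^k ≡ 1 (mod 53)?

52

Since 18 ∈ (Z/53Z)^×, its order divides φ(53) = 53 − 1 = 52 = 2^2 · 13.
Divisors of 52: 1, 2, 4, 13, 26, 52.
Evaluate successive powers at the divisors of 52:
18^1 ≡ 18
18^2 ≡ 6
18^4 ≡ 36
18^13 ≡ 23
18^26 ≡ 52
18^52 ≡ 1
So ord_53(18) = 52.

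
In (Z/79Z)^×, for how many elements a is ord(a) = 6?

φ(79) = 79 − 1 = 78 = 2 · 3 · 13.
In a cyclic group of order 78, there are φ(d) elements of order d for each divisor d of 78, and zero for non-divisors.
6 = 2 · 3 divides 78, and φ(6) = 2.

2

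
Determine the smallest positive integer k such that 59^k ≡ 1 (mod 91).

12

ord(59) | φ(91) = φ(7·13) = (7−1)·(13−1) = 6·12 = 72 = 2^3 · 3^2.
Divisors of 72: 1, 2, 3, 4, 6, 8, 9, 12, 18, 24, 36, 72.
Evaluate successive powers at the divisors of 72:
59^1 ≡ 59 (mod 91)
59^2 ≡ 23 (mod 91)
59^3 ≡ 83 (mod 91)
59^4 ≡ 74 (mod 91)
59^6 ≡ 64 (mod 91)
59^8 ≡ 16 (mod 91)
59^9 ≡ 34 (mod 91)
59^12 ≡ 1 (mod 91) ✓
Therefore the multiplicative order of 59 modulo 91 is 12.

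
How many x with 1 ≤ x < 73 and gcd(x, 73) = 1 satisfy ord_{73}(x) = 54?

φ(73) = 73 − 1 = 72 = 2^3 · 3^2.
Since (Z/73Z)^× is cyclic of order 72, the number of elements of order d is φ(d) when d | 72 and 0 otherwise.
Since 54 ∤ 72, the count is 0.

0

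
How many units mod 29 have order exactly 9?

0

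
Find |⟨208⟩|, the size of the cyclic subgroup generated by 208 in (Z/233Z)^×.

Since 208 ∈ (Z/233Z)^×, its order divides φ(233) = 233 − 1 = 232 = 2^3 · 29.
Divisors of 232: 1, 2, 4, 8, 29, 58, 116, 232.
Compute 208^d (mod 233) for the divisors d until we hit 1:
208^1 ≡ 208 (mod 233)
208^2 ≡ 159 (mod 233)
208^4 ≡ 117 (mod 233)
208^8 ≡ 175 (mod 233)
208^29 ≡ 89 (mod 233)
208^58 ≡ 232 (mod 233)
208^116 ≡ 1 (mod 233) ✓
Therefore the multiplicative order of 208 modulo 233 is 116.

116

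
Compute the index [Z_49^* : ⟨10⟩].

Since 10 ∈ (Z/49Z)^×, its order divides φ(49) = φ(7^2) = 7·(7−1) = 42 = 2 · 3 · 7.
Divisors of 42: 1, 2, 3, 6, 7, 14, 21, 42.
Check 10^d mod 49 for each divisor in increasing order:
10^1 ≡ 10 (mod 49)
10^2 ≡ 2 (mod 49)
10^3 ≡ 20 (mod 49)
10^6 ≡ 8 (mod 49)
10^7 ≡ 31 (mod 49)
10^14 ≡ 30 (mod 49)
10^21 ≡ 48 (mod 49)
10^42 ≡ 1 (mod 49) ✓
Thus |⟨10⟩| = ord(10) = 42.
[(Z/49Z)^× : ⟨10⟩] = 42/42 = 1.

1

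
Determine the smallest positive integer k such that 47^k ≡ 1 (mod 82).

40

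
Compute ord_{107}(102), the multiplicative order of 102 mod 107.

53

By Lagrange's theorem, ord_107(102) divides φ(107) = 107 − 1 = 106 = 2 · 53.
Divisors of 106: 1, 2, 53, 106.
Compute 102^d (mod 107) for the divisors d until we hit 1:
102^1 ≡ 102 (mod 107)
102^2 ≡ 25 (mod 107)
102^53 ≡ 1 (mod 107) ✓
So ord_107(102) = 53.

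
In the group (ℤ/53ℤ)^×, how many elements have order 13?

φ(53) = 53 − 1 = 52 = 2^2 · 13.
Since (Z/53Z)^× is cyclic of order 52, the number of elements of order d is φ(d) when d | 52 and 0 otherwise.
13 | 52, and φ(13) = 13 − 1 = 12.

12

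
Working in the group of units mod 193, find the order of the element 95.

96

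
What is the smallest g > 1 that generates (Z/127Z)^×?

φ(127) = 127 − 1 = 126 = 2 · 3^2 · 7.
g is a primitive root iff g^(126/q) ≢ 1 (mod 127) for each prime q ∈ {2, 3, 7}.
g = 2: 2^63 ≡ 1 — hits 1, so not a primitive root.
g = 3: 3^63 ≡ 126; 3^42 ≡ 107; 3^18 ≡ 4 — none is 1, so 3 is a primitive root.
The smallest primitive root modulo 127 is 3.

3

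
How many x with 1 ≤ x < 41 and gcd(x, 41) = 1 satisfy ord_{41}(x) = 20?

φ(41) = 41 − 1 = 40 = 2^3 · 5.
(Z/41Z)^× is cyclic (|G| = 40); a cyclic group of order m has exactly φ(d) elements of each order d | m, and none otherwise.
20 = 2^2 · 5 divides 40, and φ(20) = 8.

8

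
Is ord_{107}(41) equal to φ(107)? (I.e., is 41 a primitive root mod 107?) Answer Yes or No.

No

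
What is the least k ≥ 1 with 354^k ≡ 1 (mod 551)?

The order of 354 must divide φ(551) = φ(19·29) = (19−1)·(29−1) = 18·28 = 504 = 2^3 · 3^2 · 7.
Divisors of 504: 1, 2, 3, 4, 6, 7, 8, 9, 12, 14, 18, 21, 24, 28, 36, 42, 56, 63, 72, 84, 126, 168, 252, 504.
Evaluate successive powers at the divisors of 504:
354^1 ≡ 354
354^2 ≡ 239
354^3 ≡ 303
354^4 ≡ 368
354^6 ≡ 343
354^7 ≡ 202
354^8 ≡ 429
354^9 ≡ 341
354^12 ≡ 286
354^14 ≡ 30
354^18 ≡ 20
354^21 ≡ 550
354^24 ≡ 248
354^28 ≡ 349
354^36 ≡ 400
354^42 ≡ 1
Hence ord(354) = 42.

42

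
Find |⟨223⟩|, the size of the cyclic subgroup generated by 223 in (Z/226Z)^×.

112

ord(223) | φ(226) = φ(2)·φ(113) = 1·112 = 112 = 2^4 · 7.
Divisors of 112: 1, 2, 4, 7, 8, 14, 16, 28, 56, 112.
Check 223^d mod 226 for each divisor in increasing order:
223^1 ≡ 223
223^2 ≡ 9
223^4 ≡ 81
223^7 ≡ 73
223^8 ≡ 7
223^14 ≡ 131
223^16 ≡ 49
223^28 ≡ 211
223^56 ≡ 225
223^112 ≡ 1
Hence ord(223) = 112.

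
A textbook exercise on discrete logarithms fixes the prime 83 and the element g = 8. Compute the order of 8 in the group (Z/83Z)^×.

82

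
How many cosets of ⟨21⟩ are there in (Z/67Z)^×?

2

By Lagrange's theorem, ord_67(21) divides φ(67) = 67 − 1 = 66 = 2 · 3 · 11.
Divisors of 66: 1, 2, 3, 6, 11, 22, 33, 66.
Check 21^d mod 67 for each divisor in increasing order:
21^1 ≡ 21 (mod 67)
21^2 ≡ 39 (mod 67)
21^3 ≡ 15 (mod 67)
21^6 ≡ 24 (mod 67)
21^11 ≡ 37 (mod 67)
21^22 ≡ 29 (mod 67)
21^33 ≡ 1 (mod 67) ✓
So ord_67(21) = 33, hence |⟨21⟩| = 33.
The index is φ(67) / ord(21) = 66 / 33 = 2.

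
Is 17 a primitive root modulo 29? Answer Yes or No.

φ(29) = 29 − 1 = 28 = 2^2 · 7.
Test 17^(28/q) mod 29 for each prime factor q of 28:
17^14 ≡ 28 (mod 29)  [q = 2: ≢ 1 ✓]
17^4 ≡ 1 (mod 29)  [q = 7: ≡ 1 ✗]
Since 17^4 ≡ 1, the order of 17 divides 4 < 28, so 17 is not a primitive root.

No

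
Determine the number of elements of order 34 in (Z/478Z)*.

φ(478) = φ(2)·φ(239) = 1·238 = 238 = 2 · 7 · 17.
In a cyclic group of order 238, there are φ(d) elements of order d for each divisor d of 238, and zero for non-divisors.
34 = 2 · 17 divides 238, and φ(34) = 16.

16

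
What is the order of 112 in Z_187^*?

By Lagrange's theorem, ord_187(112) divides φ(187) = φ(11·17) = (11−1)·(17−1) = 10·16 = 160 = 2^5 · 5.
Divisors of 160: 1, 2, 4, 5, 8, 10, 16, 20, 32, 40, 80, 160.
Test each divisor d:
112^1 ≡ 112 (mod 187)
112^2 ≡ 15 (mod 187)
112^4 ≡ 38 (mod 187)
112^5 ≡ 142 (mod 187)
112^8 ≡ 135 (mod 187)
112^10 ≡ 155 (mod 187)
112^16 ≡ 86 (mod 187)
112^20 ≡ 89 (mod 187)
112^32 ≡ 103 (mod 187)
112^40 ≡ 67 (mod 187)
112^80 ≡ 1 (mod 187) ✓
Hence ord(112) = 80.

80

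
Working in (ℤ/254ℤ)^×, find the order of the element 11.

The order of 11 must divide φ(254) = φ(2)·φ(127) = 1·126 = 126 = 2 · 3^2 · 7.
Divisors of 126: 1, 2, 3, 6, 7, 9, 14, 18, 21, 42, 63, 126.
Compute 11^d (mod 254) for the divisors d until we hit 1:
11^1 ≡ 11
11^2 ≡ 121
11^3 ≡ 61
11^6 ≡ 165
11^7 ≡ 37
11^9 ≡ 159
11^14 ≡ 99
11^18 ≡ 135
11^21 ≡ 107
11^42 ≡ 19
11^63 ≡ 1
The smallest such exponent is 63, so the order of 11 is 63.

63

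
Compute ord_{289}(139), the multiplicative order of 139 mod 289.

The order of 139 must divide φ(289) = φ(17^2) = 17·(17−1) = 272 = 2^4 · 17.
Divisors of 272: 1, 2, 4, 8, 16, 17, 34, 68, 136, 272.
Evaluate successive powers at the divisors of 272:
139^1 ≡ 139
139^2 ≡ 247
139^4 ≡ 30
139^8 ≡ 33
139^16 ≡ 222
139^17 ≡ 224
139^34 ≡ 179
139^68 ≡ 251
139^136 ≡ 288
139^272 ≡ 1
Therefore the multiplicative order of 139 modulo 289 is 272.

272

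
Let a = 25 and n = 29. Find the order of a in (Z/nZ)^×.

7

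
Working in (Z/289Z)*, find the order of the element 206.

136

ord(206) | φ(289) = φ(17^2) = 17·(17−1) = 272 = 2^4 · 17.
Divisors of 272: 1, 2, 4, 8, 16, 17, 34, 68, 136, 272.
Check 206^d mod 289 for each divisor in increasing order:
206^1 ≡ 206 (mod 289)
206^2 ≡ 242 (mod 289)
206^4 ≡ 186 (mod 289)
206^8 ≡ 205 (mod 289)
206^16 ≡ 120 (mod 289)
206^17 ≡ 155 (mod 289)
206^34 ≡ 38 (mod 289)
206^68 ≡ 288 (mod 289)
206^136 ≡ 1 (mod 289) ✓
Therefore the multiplicative order of 206 modulo 289 is 136.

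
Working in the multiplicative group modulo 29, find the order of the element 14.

28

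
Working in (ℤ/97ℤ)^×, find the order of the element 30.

32

Since 30 ∈ (Z/97Z)^×, its order divides φ(97) = 97 − 1 = 96 = 2^5 · 3.
Divisors of 96: 1, 2, 3, 4, 6, 8, 12, 16, 24, 32, 48, 96.
Compute 30^d (mod 97) for the divisors d until we hit 1:
30^1 ≡ 30
30^2 ≡ 27
30^3 ≡ 34
30^4 ≡ 50
30^6 ≡ 89
30^8 ≡ 75
30^12 ≡ 64
30^16 ≡ 96
30^24 ≡ 22
30^32 ≡ 1
The smallest such exponent is 32, so the order of 30 is 32.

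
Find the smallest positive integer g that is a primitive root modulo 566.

3

φ(566) = φ(2)·φ(283) = 1·282 = 282 = 2 · 3 · 47.
g is a primitive root iff g^(282/q) ≢ 1 (mod 566) for each prime q ∈ {2, 3, 47}.
g = 2: gcd(2, 566) = 2 > 1, not a unit — skip.
g = 3: 3^141 ≡ 565; 3^94 ≡ 521; 3^6 ≡ 163 — none is 1, so 3 is a primitive root.
Hence the least primitive root of 566 is 3.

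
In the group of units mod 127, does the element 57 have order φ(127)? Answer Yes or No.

Yes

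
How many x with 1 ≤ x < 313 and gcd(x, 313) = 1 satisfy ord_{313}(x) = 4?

2

φ(313) = 313 − 1 = 312 = 2^3 · 3 · 13.
Since (Z/313Z)^× is cyclic of order 312, the number of elements of order d is φ(d) when d | 312 and 0 otherwise.
4 = 2^2 divides 312, and φ(4) = 2.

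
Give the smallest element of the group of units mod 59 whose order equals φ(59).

2

φ(59) = 59 − 1 = 58 = 2 · 29.
g is a primitive root iff g^(58/q) ≢ 1 (mod 59) for each prime q ∈ {2, 29}.
g = 2: 2^29 ≡ 58; 2^2 ≡ 4 — none is 1, so 2 is a primitive root.
Hence the least primitive root of 59 is 2.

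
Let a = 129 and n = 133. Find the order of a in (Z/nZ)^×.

18

The order of 129 must divide φ(133) = φ(7·19) = (7−1)·(19−1) = 6·18 = 108 = 2^2 · 3^3.
Divisors of 108: 1, 2, 3, 4, 6, 9, 12, 18, 27, 36, 54, 108.
Test each divisor d:
129^1 ≡ 129 (mod 133)
129^2 ≡ 16 (mod 133)
129^3 ≡ 69 (mod 133)
129^4 ≡ 123 (mod 133)
129^6 ≡ 106 (mod 133)
129^9 ≡ 132 (mod 133)
129^12 ≡ 64 (mod 133)
129^18 ≡ 1 (mod 133) ✓
So ord_133(129) = 18.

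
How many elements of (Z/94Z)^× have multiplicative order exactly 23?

φ(94) = φ(2)·φ(47) = 1·46 = 46 = 2 · 23.
Since (Z/94Z)^× is cyclic of order 46, the number of elements of order d is φ(d) when d | 46 and 0 otherwise.
23 | 46, and φ(23) = 23 − 1 = 22.

22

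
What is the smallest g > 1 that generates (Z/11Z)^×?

2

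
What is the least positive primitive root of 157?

5

φ(157) = 157 − 1 = 156 = 2^2 · 3 · 13.
Test candidates g = 2, 3, … against the prime factors q ∈ {2, 3, 13} of φ(157): g is a generator iff g^(156/q) ≢ 1 for every such q.
g = 2: 2^78 ≡ 156; 2^52 ≡ 1 — hits 1, so not a primitive root.
g = 3: 3^78 ≡ 1 — hits 1, so not a primitive root.
g = 4: 4^78 ≡ 1 — hits 1, so not a primitive root.
g = 5: 5^78 ≡ 156; 5^52 ≡ 12; 5^12 ≡ 130 — none is 1, so 5 is a primitive root.
The smallest primitive root modulo 157 is 5.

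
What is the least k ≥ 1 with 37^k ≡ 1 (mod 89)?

8

Since 37 ∈ (Z/89Z)^×, its order divides φ(89) = 89 − 1 = 88 = 2^3 · 11.
Divisors of 88: 1, 2, 4, 8, 11, 22, 44, 88.
Compute 37^d (mod 89) for the divisors d until we hit 1:
37^1 ≡ 37 (mod 89)
37^2 ≡ 34 (mod 89)
37^4 ≡ 88 (mod 89)
37^8 ≡ 1 (mod 89) ✓
So ord_89(37) = 8.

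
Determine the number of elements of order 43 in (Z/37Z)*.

0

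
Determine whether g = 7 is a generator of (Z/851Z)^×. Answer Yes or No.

No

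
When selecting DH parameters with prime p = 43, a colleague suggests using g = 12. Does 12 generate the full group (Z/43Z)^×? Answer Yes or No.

φ(43) = 43 − 1 = 42 = 2 · 3 · 7.
It suffices to check that the order of 12 is not a proper divisor of 42: compute 12^(42/q) for q ∈ {2, 3, 7}.
12^21 ≡ 42 (mod 43)  [q = 2: ≢ 1 ✓]
12^14 ≡ 36 (mod 43)  [q = 3: ≢ 1 ✓]
12^6 ≡ 21 (mod 43)  [q = 7: ≢ 1 ✓]
None equal 1, so ord_43(12) = 42: 12 is a primitive root.

Yes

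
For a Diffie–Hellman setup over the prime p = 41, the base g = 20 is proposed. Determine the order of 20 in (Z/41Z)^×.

20

By Lagrange's theorem, ord_41(20) divides φ(41) = 41 − 1 = 40 = 2^3 · 5.
Divisors of 40: 1, 2, 4, 5, 8, 10, 20, 40.
Test each divisor d:
20^1 ≡ 20 (mod 41)
20^2 ≡ 31 (mod 41)
20^4 ≡ 18 (mod 41)
20^5 ≡ 32 (mod 41)
20^8 ≡ 37 (mod 41)
20^10 ≡ 40 (mod 41)
20^20 ≡ 1 (mod 41) ✓
Therefore the multiplicative order of 20 modulo 41 is 20.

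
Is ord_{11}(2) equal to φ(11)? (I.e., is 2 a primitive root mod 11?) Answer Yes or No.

Yes

φ(11) = 11 − 1 = 10 = 2 · 5.
Test 2^(10/q) mod 11 for each prime factor q of 10:
2^5 ≡ 10 (mod 11)  [q = 2: ≢ 1 ✓]
2^2 ≡ 4 (mod 11)  [q = 5: ≢ 1 ✓]
All checks pass, so 2 has order 10 and is a primitive root modulo 11.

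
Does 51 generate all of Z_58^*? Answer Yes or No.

No

φ(58) = φ(2)·φ(29) = 1·28 = 28 = 2^2 · 7.
51 is a primitive root mod 58 iff 51^(φ(58)/q) ≢ 1 for every prime q | φ(58), i.e. q ∈ {2, 7}.
51^14 ≡ 1 (mod 58)  [q = 2: ≡ 1 ✗]
51^4 ≡ 23 (mod 58)  [q = 7: ≢ 1 ✓]
The check at q = 2 fails, so 51 generates a proper subgroup.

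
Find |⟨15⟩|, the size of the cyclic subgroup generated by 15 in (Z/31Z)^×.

ord(15) | φ(31) = 31 − 1 = 30 = 2 · 3 · 5.
Divisors of 30: 1, 2, 3, 5, 6, 10, 15, 30.
Evaluate successive powers at the divisors of 30:
15^1 ≡ 15 (mod 31)
15^2 ≡ 8 (mod 31)
15^3 ≡ 27 (mod 31)
15^5 ≡ 30 (mod 31)
15^6 ≡ 16 (mod 31)
15^10 ≡ 1 (mod 31) ✓
Hence ord(15) = 10.

10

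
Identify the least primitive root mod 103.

5

φ(103) = 103 − 1 = 102 = 2 · 3 · 17.
g is a primitive root iff g^(102/q) ≢ 1 (mod 103) for each prime q ∈ {2, 3, 17}.
g = 2: 2^51 ≡ 1 — hits 1, so not a primitive root.
g = 3: 3^51 ≡ 102; 3^34 ≡ 1 — hits 1, so not a primitive root.
g = 4: 4^51 ≡ 1 — hits 1, so not a primitive root.
g = 5: 5^51 ≡ 102; 5^34 ≡ 56; 5^6 ≡ 72 — none is 1, so 5 is a primitive root.
Hence the least primitive root of 103 is 5.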